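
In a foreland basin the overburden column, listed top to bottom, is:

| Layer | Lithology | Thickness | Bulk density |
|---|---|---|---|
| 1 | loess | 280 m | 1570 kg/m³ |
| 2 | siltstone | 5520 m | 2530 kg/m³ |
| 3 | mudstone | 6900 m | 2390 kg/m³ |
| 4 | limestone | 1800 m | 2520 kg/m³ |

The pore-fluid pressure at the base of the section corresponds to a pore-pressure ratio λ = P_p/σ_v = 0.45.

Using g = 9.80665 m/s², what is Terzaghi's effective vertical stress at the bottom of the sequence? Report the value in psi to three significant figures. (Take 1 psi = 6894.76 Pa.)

Overburden (lithostatic) stress σ_v:
loess: 1570 kg/m³ × 9.80665 m/s² × 280 m = 4.311×10^6 Pa = 4.311 MPa
siltstone: 2530 kg/m³ × 9.80665 m/s² × 5520 m = 1.370×10^8 Pa = 137.0 MPa
mudstone: 2390 kg/m³ × 9.80665 m/s² × 6900 m = 1.617×10^8 Pa = 161.7 MPa
limestone: 2520 kg/m³ × 9.80665 m/s² × 1800 m = 4.448×10^7 Pa = 44.48 MPa
Total = 4.311 + 137.0 + 161.7 + 44.48 = 347.47 MPa
Pore pressure P_p = λ·σ_v = 0.45 × 347.5 MPa = 156.4 MPa
Effective stress σ' = σ_v − P_p = 347.5 − 156.4 = 191.11 MPa = 27718 psi

27700 psi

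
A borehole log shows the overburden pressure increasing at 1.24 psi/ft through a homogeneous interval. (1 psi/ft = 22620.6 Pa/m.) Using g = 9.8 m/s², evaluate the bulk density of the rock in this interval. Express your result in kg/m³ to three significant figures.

ρ = (dP/dz)/g = 1.24 psi/ft / 9.8 m/s² = 28050 Pa/m / 9.8 m/s² = 2862.2 kg/m³

2860 kg/m³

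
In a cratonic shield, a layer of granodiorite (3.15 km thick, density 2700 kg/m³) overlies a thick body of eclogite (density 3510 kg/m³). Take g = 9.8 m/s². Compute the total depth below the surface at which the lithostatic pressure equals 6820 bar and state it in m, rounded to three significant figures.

20600 m

Pressure at base of upper layers: 2700×9.8×3150 = 8.335×10^7 Pa = 833.5 bar
Remaining pressure to be supplied by eclogite: 6.820×10^8 − 8.335×10^7 = 5.987×10^8 Pa
Additional depth in eclogite = 5.987×10^8 Pa / (3510 kg/m³ × 9.8 m/s²) = 17404 m
Total depth = 3150 m + 17404 m = 20554 m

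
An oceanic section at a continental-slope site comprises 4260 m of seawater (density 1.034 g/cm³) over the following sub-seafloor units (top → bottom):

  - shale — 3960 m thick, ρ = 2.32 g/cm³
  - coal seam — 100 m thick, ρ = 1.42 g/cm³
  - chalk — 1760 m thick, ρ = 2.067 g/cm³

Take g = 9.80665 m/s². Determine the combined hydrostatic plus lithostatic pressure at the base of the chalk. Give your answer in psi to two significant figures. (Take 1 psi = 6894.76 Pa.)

25000 psi

seawater: 1034 kg/m³ × 9.80665 m/s² × 4260 m = 4.320×10^7 Pa = 6265 psi
shale: 2320 kg/m³ × 9.80665 m/s² × 3960 m = 9.010×10^7 Pa = 13067 psi
coal seam: 1420 kg/m³ × 9.80665 m/s² × 100 m = 1.393×10^6 Pa = 202.0 psi
chalk: 2067 kg/m³ × 9.80665 m/s² × 1760 m = 3.568×10^7 Pa = 5174 psi
Total = 6265 + 13067 + 202.0 + 5174 = 24709 psi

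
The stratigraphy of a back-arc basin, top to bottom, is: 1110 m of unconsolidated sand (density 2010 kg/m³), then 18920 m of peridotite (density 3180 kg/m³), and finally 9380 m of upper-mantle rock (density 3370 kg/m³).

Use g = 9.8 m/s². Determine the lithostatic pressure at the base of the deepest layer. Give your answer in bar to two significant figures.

9200 bar

unconsolidated sand: 2010 kg/m³ × 9.8 m/s² × 1110 m = 2.186×10^7 Pa = 218.6 bar
peridotite: 3180 kg/m³ × 9.8 m/s² × 18920 m = 5.896×10^8 Pa = 5896 bar
upper-mantle rock: 3370 kg/m³ × 9.8 m/s² × 9380 m = 3.098×10^8 Pa = 3098 bar
Total = 218.6 + 5896 + 3098 = 9212.7 bar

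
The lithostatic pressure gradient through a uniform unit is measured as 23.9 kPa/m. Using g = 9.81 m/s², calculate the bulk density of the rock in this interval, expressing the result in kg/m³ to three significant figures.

ρ = (dP/dz)/g = 23.9 kPa/m / 9.81 m/s² = 23900 Pa/m / 9.81 m/s² = 2436.3 kg/m³

2440 kg/m³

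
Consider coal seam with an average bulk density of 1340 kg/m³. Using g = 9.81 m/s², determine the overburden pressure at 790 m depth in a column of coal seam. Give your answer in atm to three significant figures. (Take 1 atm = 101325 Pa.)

102 atm

coal seam: 1340 kg/m³ × 9.81 m/s² × 790 m = 1.038×10^7 Pa = 102.5 atm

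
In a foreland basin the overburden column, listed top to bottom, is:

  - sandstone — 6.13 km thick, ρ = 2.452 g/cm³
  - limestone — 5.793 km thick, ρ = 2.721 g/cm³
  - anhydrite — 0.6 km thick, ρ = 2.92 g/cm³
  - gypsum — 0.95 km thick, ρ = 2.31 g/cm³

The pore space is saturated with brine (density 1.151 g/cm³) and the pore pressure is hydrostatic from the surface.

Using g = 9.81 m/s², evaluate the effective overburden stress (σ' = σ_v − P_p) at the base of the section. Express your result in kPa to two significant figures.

190000 kPa

Overburden (lithostatic) stress σ_v:
sandstone: 2452 kg/m³ × 9.81 m/s² × 6130 m = 1.475×10^8 Pa = 147.5 MPa
limestone: 2721 kg/m³ × 9.81 m/s² × 5793 m = 1.546×10^8 Pa = 154.6 MPa
anhydrite: 2920 kg/m³ × 9.81 m/s² × 600 m = 1.719×10^7 Pa = 17.19 MPa
gypsum: 2310 kg/m³ × 9.81 m/s² × 950 m = 2.153×10^7 Pa = 21.53 MPa
Total = 147.5 + 154.6 + 17.19 + 21.53 = 340.80 MPa
Pore pressure P_p = 1151 kg/m³ × 9.81 m/s² × 13473 m = 1.521×10^8 Pa = 152.1 MPa
Effective stress σ' = σ_v − P_p = 340.8 − 152.1 = 188.67 MPa = 1.8867×10^5 kPa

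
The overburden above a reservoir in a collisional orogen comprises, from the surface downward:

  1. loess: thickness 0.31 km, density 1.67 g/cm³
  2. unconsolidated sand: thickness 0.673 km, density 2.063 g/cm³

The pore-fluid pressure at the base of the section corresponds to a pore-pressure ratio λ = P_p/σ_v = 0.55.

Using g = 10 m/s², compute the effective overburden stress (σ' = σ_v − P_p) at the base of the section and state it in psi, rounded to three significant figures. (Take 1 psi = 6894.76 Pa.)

1240 psi

Overburden (lithostatic) stress σ_v:
loess: 1670 kg/m³ × 10 m/s² × 310 m = 5.177×10^6 Pa = 5.177 MPa
unconsolidated sand: 2063 kg/m³ × 10 m/s² × 673 m = 1.388×10^7 Pa = 13.88 MPa
Total = 5.177 + 13.88 = 19.061 MPa
Pore pressure P_p = λ·σ_v = 0.55 × 19.06 MPa = 10.48 MPa
Effective stress σ' = σ_v − P_p = 19.06 − 10.48 = 8.5774 MPa = 1244.1 psi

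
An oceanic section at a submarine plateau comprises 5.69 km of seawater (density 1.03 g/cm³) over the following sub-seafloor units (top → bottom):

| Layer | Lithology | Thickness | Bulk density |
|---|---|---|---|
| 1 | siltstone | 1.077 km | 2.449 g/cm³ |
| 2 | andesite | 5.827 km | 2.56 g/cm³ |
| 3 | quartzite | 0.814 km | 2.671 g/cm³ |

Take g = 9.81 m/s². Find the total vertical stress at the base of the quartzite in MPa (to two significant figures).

250 MPa

seawater: 1030 kg/m³ × 9.81 m/s² × 5690 m = 5.749×10^7 Pa = 57.49 MPa
siltstone: 2449 kg/m³ × 9.81 m/s² × 1077 m = 2.587×10^7 Pa = 25.87 MPa
andesite: 2560 kg/m³ × 9.81 m/s² × 5827 m = 1.463×10^8 Pa = 146.3 MPa
quartzite: 2671 kg/m³ × 9.81 m/s² × 814 m = 2.133×10^7 Pa = 21.33 MPa
Total = 57.49 + 25.87 + 146.3 + 21.33 = 251.03 MPa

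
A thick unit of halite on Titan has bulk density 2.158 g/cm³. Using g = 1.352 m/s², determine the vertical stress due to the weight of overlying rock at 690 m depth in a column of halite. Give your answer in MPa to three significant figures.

halite: 2158 kg/m³ × 1.352 m/s² × 690 m = 2.013×10^6 Pa = 2.013 MPa

2.01 MPa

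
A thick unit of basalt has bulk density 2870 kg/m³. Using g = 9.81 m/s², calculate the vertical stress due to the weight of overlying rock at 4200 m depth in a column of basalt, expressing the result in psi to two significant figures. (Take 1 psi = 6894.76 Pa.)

basalt: 2870 kg/m³ × 9.81 m/s² × 4200 m = 1.182×10^8 Pa = 17151 psi

17000 psi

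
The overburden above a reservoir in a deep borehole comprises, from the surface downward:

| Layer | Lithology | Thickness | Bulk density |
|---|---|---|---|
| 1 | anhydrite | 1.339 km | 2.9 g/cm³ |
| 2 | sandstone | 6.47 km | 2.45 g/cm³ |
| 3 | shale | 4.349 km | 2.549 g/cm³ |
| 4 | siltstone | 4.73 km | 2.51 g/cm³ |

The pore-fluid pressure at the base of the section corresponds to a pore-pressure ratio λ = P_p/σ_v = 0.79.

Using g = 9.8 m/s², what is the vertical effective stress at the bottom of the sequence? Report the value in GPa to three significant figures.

Overburden (lithostatic) stress σ_v:
anhydrite: 2900 kg/m³ × 9.8 m/s² × 1339 m = 3.805×10^7 Pa = 38.05 MPa
sandstone: 2450 kg/m³ × 9.8 m/s² × 6470 m = 1.553×10^8 Pa = 155.3 MPa
shale: 2549 kg/m³ × 9.8 m/s² × 4349 m = 1.086×10^8 Pa = 108.6 MPa
siltstone: 2510 kg/m³ × 9.8 m/s² × 4730 m = 1.163×10^8 Pa = 116.3 MPa
Total = 38.05 + 155.3 + 108.6 + 116.3 = 418.39 MPa
Pore pressure P_p = λ·σ_v = 0.79 × 418.4 MPa = 330.5 MPa
Effective stress σ' = σ_v − P_p = 418.4 − 330.5 = 87.861 MPa = 0.087861 GPa

0.0879 GPa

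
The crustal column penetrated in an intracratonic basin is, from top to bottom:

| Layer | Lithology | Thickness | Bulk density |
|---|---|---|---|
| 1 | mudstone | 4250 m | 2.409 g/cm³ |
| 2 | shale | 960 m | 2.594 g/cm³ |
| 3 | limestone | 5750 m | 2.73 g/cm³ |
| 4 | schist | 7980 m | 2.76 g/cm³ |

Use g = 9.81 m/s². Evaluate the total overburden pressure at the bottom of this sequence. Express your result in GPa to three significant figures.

0.495 GPa

mudstone: 2409 kg/m³ × 9.81 m/s² × 4250 m = 1.004×10^8 Pa = 0.1004 GPa
shale: 2594 kg/m³ × 9.81 m/s² × 960 m = 2.443×10^7 Pa = 0.02443 GPa
limestone: 2730 kg/m³ × 9.81 m/s² × 5750 m = 1.540×10^8 Pa = 0.1540 GPa
schist: 2760 kg/m³ × 9.81 m/s² × 7980 m = 2.161×10^8 Pa = 0.2161 GPa
Total = 0.1004 + 0.02443 + 0.1540 + 0.2161 = 0.49492 GPa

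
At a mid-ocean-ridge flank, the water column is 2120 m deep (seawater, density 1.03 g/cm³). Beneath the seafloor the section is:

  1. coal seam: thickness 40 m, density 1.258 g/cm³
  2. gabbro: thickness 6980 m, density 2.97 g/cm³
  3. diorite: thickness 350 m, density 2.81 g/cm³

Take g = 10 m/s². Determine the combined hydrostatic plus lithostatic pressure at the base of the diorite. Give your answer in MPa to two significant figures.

seawater: 1030 kg/m³ × 10 m/s² × 2120 m = 2.184×10^7 Pa = 21.84 MPa
coal seam: 1258 kg/m³ × 10 m/s² × 40 m = 5.032×10^5 Pa = 0.5032 MPa
gabbro: 2970 kg/m³ × 10 m/s² × 6980 m = 2.073×10^8 Pa = 207.3 MPa
diorite: 2810 kg/m³ × 10 m/s² × 350 m = 9.835×10^6 Pa = 9.835 MPa
Total = 21.84 + 0.5032 + 207.3 + 9.835 = 239.48 MPa

240 MPa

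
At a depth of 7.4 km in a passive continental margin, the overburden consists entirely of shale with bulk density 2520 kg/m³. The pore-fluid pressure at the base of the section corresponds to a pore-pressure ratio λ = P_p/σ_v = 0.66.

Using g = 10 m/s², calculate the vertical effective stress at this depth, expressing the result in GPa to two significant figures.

Overburden (lithostatic) stress σ_v:
shale: 2520 kg/m³ × 10 m/s² × 7400 m = 1.865×10^8 Pa = 186.5 MPa
Pore pressure P_p = λ·σ_v = 0.66 × 186.5 MPa = 123.1 MPa
Effective stress σ' = σ_v − P_p = 186.5 − 123.1 = 63.403 MPa = 0.063403 GPa

0.063 GPa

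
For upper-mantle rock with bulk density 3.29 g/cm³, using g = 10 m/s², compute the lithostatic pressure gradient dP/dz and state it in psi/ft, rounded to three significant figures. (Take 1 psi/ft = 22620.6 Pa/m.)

1.45 psi/ft

dP/dz = ρg = 3290 kg/m³ × 10 m/s² = 32900 Pa/m
= 32900 Pa/m × (1 psi/ft / 22621 Pa/m) = 1.4544 psi/ft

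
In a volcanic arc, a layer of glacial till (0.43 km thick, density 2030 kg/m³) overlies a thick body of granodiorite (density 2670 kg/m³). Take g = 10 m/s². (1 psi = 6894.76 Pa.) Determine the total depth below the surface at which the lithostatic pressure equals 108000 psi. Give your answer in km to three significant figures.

Pressure at base of upper layers: 2030×10×430 = 8.729×10^6 Pa = 1266 psi
Remaining pressure to be supplied by granodiorite: 7.446×10^8 − 8.729×10^6 = 7.359×10^8 Pa
Additional depth in granodiorite = 7.359×10^8 Pa / (2670 kg/m³ × 10 m/s²) = 27562 m
Total depth = 430 m + 27562 m = 27992 m
= 27.992 km

28.0 km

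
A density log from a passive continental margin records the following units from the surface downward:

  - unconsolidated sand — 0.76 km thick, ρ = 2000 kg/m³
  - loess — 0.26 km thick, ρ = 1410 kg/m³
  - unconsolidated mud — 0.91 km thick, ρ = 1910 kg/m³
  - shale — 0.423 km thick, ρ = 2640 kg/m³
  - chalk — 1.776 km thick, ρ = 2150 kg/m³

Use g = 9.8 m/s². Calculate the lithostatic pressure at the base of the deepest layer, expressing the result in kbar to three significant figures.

0.839 kbar

unconsolidated sand: 2000 kg/m³ × 9.8 m/s² × 760 m = 1.490×10^7 Pa = 0.1490 kbar
loess: 1410 kg/m³ × 9.8 m/s² × 260 m = 3.593×10^6 Pa = 0.03593 kbar
unconsolidated mud: 1910 kg/m³ × 9.8 m/s² × 910 m = 1.703×10^7 Pa = 0.1703 kbar
shale: 2640 kg/m³ × 9.8 m/s² × 423 m = 1.094×10^7 Pa = 0.1094 kbar
chalk: 2150 kg/m³ × 9.8 m/s² × 1776 m = 3.742×10^7 Pa = 0.3742 kbar
Total = 0.1490 + 0.03593 + 0.1703 + 0.1094 + 0.3742 = 0.83886 kbar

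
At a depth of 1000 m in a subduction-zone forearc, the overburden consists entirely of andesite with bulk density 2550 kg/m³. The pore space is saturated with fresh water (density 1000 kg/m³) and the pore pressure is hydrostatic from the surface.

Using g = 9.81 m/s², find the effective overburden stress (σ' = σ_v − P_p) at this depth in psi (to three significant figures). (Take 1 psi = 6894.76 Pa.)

2210 psi

Overburden (lithostatic) stress σ_v:
andesite: 2550 kg/m³ × 9.81 m/s² × 1000 m = 2.502×10^7 Pa = 25.02 MPa
Pore pressure P_p = 1000 kg/m³ × 9.81 m/s² × 1000 m = 9.810×10^6 Pa = 9.810 MPa
Effective stress σ' = σ_v − P_p = 25.02 − 9.810 = 15.206 MPa = 2205.4 psi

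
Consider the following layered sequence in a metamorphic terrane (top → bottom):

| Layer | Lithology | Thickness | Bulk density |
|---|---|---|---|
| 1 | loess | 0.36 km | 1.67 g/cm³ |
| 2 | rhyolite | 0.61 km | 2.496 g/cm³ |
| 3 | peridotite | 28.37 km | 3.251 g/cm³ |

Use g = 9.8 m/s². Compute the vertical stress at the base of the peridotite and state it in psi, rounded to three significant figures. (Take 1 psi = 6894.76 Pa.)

loess: 1670 kg/m³ × 9.8 m/s² × 360 m = 5.892×10^6 Pa = 854.5 psi
rhyolite: 2496 kg/m³ × 9.8 m/s² × 610 m = 1.492×10^7 Pa = 2164 psi
peridotite: 3251 kg/m³ × 9.8 m/s² × 28370 m = 9.039×10^8 Pa = 1.311×10^5 psi
Total = 854.5 + 2164 + 1.311×10^5 = 1.3411×10^5 psi

134000 psi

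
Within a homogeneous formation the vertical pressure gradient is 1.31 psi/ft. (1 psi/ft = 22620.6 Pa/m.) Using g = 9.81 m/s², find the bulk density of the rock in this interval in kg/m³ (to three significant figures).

ρ = (dP/dz)/g = 1.31 psi/ft / 9.81 m/s² = 29633 Pa/m / 9.81 m/s² = 3020.7 kg/m³

3020 kg/m³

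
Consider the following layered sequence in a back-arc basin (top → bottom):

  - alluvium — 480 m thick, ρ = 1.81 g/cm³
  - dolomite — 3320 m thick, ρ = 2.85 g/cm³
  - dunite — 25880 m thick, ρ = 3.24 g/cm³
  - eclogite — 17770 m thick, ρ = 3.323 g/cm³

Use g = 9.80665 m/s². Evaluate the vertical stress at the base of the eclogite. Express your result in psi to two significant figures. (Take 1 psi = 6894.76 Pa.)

220000 psi

alluvium: 1810 kg/m³ × 9.80665 m/s² × 480 m = 8.520×10^6 Pa = 1236 psi
dolomite: 2850 kg/m³ × 9.80665 m/s² × 3320 m = 9.279×10^7 Pa = 13458 psi
dunite: 3240 kg/m³ × 9.80665 m/s² × 25880 m = 8.223×10^8 Pa = 1.193×10^5 psi
eclogite: 3323 kg/m³ × 9.80665 m/s² × 17770 m = 5.791×10^8 Pa = 83988 psi
Total = 1236 + 13458 + 1.193×10^5 + 83988 = 2.1795×10^5 psi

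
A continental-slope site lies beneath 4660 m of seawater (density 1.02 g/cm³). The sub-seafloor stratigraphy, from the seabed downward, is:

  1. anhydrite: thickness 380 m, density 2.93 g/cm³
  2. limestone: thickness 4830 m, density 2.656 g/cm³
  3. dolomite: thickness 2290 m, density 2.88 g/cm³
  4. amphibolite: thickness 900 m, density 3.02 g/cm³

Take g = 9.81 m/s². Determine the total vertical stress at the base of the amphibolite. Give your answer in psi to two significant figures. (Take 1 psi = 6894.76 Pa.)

seawater: 1020 kg/m³ × 9.81 m/s² × 4660 m = 4.663×10^7 Pa = 6763 psi
anhydrite: 2930 kg/m³ × 9.81 m/s² × 380 m = 1.092×10^7 Pa = 1584 psi
limestone: 2656 kg/m³ × 9.81 m/s² × 4830 m = 1.258×10^8 Pa = 18253 psi
dolomite: 2880 kg/m³ × 9.81 m/s² × 2290 m = 6.470×10^7 Pa = 9384 psi
amphibolite: 3020 kg/m³ × 9.81 m/s² × 900 m = 2.666×10^7 Pa = 3867 psi
Total = 6763 + 1584 + 18253 + 9384 + 3867 = 39851 psi

40000 psi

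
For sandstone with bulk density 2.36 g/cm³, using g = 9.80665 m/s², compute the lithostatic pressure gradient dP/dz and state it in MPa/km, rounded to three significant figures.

23.1 MPa/km

dP/dz = ρg = 2360 kg/m³ × 9.80665 m/s² = 23144 Pa/m
= 23144 Pa/m × (1 MPa/km / 1000.0 Pa/m) = 23.144 MPa/km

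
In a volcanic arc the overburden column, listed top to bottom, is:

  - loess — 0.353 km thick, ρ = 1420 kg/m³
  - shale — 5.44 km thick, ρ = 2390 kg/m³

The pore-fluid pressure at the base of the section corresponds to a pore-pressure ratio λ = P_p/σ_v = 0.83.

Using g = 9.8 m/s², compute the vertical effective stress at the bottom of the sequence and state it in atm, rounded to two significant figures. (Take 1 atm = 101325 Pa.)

Overburden (lithostatic) stress σ_v:
loess: 1420 kg/m³ × 9.8 m/s² × 353 m = 4.912×10^6 Pa = 4.912 MPa
shale: 2390 kg/m³ × 9.8 m/s² × 5440 m = 1.274×10^8 Pa = 127.4 MPa
Total = 4.912 + 127.4 = 132.33 MPa
Pore pressure P_p = λ·σ_v = 0.83 × 132.3 MPa = 109.8 MPa
Effective stress σ' = σ_v − P_p = 132.3 − 109.8 = 22.496 MPa = 222.02 atm

220 atm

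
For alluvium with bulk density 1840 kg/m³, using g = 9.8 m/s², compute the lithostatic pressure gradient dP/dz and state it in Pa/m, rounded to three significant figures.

18000 Pa/m

dP/dz = ρg = 1840 kg/m³ × 9.8 m/s² = 18032 Pa/m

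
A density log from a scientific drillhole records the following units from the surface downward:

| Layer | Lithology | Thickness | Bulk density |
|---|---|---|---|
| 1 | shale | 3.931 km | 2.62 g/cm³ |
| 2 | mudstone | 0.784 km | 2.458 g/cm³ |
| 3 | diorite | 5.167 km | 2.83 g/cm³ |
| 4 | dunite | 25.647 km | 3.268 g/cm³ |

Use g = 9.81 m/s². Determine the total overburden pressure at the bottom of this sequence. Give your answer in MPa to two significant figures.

1100 MPa

shale: 2620 kg/m³ × 9.81 m/s² × 3931 m = 1.010×10^8 Pa = 101.0 MPa
mudstone: 2458 kg/m³ × 9.81 m/s² × 784 m = 1.890×10^7 Pa = 18.90 MPa
diorite: 2830 kg/m³ × 9.81 m/s² × 5167 m = 1.434×10^8 Pa = 143.4 MPa
dunite: 3268 kg/m³ × 9.81 m/s² × 25647 m = 8.222×10^8 Pa = 822.2 MPa
Total = 101.0 + 18.90 + 143.4 + 822.2 = 1085.6 MPa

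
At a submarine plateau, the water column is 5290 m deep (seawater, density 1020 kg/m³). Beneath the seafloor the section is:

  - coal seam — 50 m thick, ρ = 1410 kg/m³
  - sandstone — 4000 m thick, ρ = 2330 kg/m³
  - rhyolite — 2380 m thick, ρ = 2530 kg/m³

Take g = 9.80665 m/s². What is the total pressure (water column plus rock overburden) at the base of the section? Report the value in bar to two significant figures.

2000 bar

seawater: 1020 kg/m³ × 9.80665 m/s² × 5290 m = 5.291×10^7 Pa = 529.1 bar
coal seam: 1410 kg/m³ × 9.80665 m/s² × 50 m = 6.914×10^5 Pa = 6.914 bar
sandstone: 2330 kg/m³ × 9.80665 m/s² × 4000 m = 9.140×10^7 Pa = 914.0 bar
rhyolite: 2530 kg/m³ × 9.80665 m/s² × 2380 m = 5.905×10^7 Pa = 590.5 bar
Total = 529.1 + 6.914 + 914.0 + 590.5 = 2040.5 bar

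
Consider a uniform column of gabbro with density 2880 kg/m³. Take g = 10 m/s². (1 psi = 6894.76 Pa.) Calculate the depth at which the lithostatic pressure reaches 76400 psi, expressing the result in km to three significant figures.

18.3 km

h = P/(ρg) = 76400 psi / (2880 kg/m³ × 10 m/s²) = 5.268×10^8 Pa / 28800 Pa/m = 18290 m
= 18.290 km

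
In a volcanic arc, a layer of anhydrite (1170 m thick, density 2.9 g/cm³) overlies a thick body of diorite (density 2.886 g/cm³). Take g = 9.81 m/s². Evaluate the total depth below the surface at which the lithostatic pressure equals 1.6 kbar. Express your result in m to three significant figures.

Pressure at base of upper layers: 2900×9.81×1170 = 3.329×10^7 Pa = 0.3329 kbar
Remaining pressure to be supplied by diorite: 1.600×10^8 − 3.329×10^7 = 1.267×10^8 Pa
Additional depth in diorite = 1.267×10^8 Pa / (2886 kg/m³ × 9.81 m/s²) = 4475.7 m
Total depth = 1170 m + 4475.7 m = 5645.7 m

5650 m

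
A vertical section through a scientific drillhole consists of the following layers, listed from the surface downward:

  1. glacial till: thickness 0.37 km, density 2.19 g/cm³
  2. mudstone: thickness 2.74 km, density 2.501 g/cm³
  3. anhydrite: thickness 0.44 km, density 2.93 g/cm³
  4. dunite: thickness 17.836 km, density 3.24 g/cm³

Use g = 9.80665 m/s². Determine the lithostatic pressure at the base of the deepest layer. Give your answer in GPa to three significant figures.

0.655 GPa

glacial till: 2190 kg/m³ × 9.80665 m/s² × 370 m = 7.946×10^6 Pa = 7.946×10^-3 GPa
mudstone: 2501 kg/m³ × 9.80665 m/s² × 2740 m = 6.720×10^7 Pa = 0.06720 GPa
anhydrite: 2930 kg/m³ × 9.80665 m/s² × 440 m = 1.264×10^7 Pa = 0.01264 GPa
dunite: 3240 kg/m³ × 9.80665 m/s² × 17836 m = 5.667×10^8 Pa = 0.5667 GPa
Total = 7.946×10^-3 + 0.06720 + 0.01264 + 0.5667 = 0.65450 GPa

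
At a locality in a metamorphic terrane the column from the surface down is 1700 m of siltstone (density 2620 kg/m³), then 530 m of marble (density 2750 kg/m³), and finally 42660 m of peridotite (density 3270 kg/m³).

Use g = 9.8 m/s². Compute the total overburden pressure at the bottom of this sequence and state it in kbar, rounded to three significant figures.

14.3 kbar

siltstone: 2620 kg/m³ × 9.8 m/s² × 1700 m = 4.365×10^7 Pa = 0.4365 kbar
marble: 2750 kg/m³ × 9.8 m/s² × 530 m = 1.428×10^7 Pa = 0.1428 kbar
peridotite: 3270 kg/m³ × 9.8 m/s² × 42660 m = 1.367×10^9 Pa = 13.67 kbar
Total = 0.4365 + 0.1428 + 13.67 = 14.250 kbar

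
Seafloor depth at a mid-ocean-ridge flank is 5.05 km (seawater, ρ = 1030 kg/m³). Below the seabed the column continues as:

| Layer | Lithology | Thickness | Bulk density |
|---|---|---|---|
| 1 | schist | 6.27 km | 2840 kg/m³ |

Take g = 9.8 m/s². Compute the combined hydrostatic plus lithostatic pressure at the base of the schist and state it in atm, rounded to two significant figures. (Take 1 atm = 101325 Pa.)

seawater: 1030 kg/m³ × 9.8 m/s² × 5050 m = 5.097×10^7 Pa = 503.1 atm
schist: 2840 kg/m³ × 9.8 m/s² × 6270 m = 1.745×10^8 Pa = 1722 atm
Total = 503.1 + 1722 = 2225.3 atm

2200 atm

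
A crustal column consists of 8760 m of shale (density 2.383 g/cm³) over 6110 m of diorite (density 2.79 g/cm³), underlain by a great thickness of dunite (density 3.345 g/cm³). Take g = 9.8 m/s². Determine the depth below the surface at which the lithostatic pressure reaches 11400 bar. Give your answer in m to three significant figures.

Pressure at base of upper layers: 2383×9.8×8760 + 2790×9.8×6110 = 3.716×10^8 Pa = 3716 bar
Remaining pressure to be supplied by dunite: 1.140×10^9 − 3.716×10^8 = 7.684×10^8 Pa
Additional depth in dunite = 7.684×10^8 Pa / (3345 kg/m³ × 9.8 m/s²) = 23439 m
Total depth = 14870 m + 23439 m = 38309 m

38300 m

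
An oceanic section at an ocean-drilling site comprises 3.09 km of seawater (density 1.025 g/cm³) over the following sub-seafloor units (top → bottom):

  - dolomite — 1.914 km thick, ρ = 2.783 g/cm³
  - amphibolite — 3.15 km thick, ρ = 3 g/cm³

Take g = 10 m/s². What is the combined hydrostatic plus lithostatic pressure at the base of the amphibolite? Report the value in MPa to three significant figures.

seawater: 1025 kg/m³ × 10 m/s² × 3090 m = 3.167×10^7 Pa = 31.67 MPa
dolomite: 2783 kg/m³ × 10 m/s² × 1914 m = 5.327×10^7 Pa = 53.27 MPa
amphibolite: 3000 kg/m³ × 10 m/s² × 3150 m = 9.450×10^7 Pa = 94.50 MPa
Total = 31.67 + 53.27 + 94.50 = 179.44 MPa

179 MPa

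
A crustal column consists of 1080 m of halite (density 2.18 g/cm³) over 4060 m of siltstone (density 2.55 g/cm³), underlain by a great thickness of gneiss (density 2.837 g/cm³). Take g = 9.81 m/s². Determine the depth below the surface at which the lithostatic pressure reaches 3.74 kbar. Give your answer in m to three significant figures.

Pressure at base of upper layers: 2180×9.81×1080 + 2550×9.81×4060 = 1.247×10^8 Pa = 1.247 kbar
Remaining pressure to be supplied by gneiss: 3.740×10^8 − 1.247×10^8 = 2.493×10^8 Pa
Additional depth in gneiss = 2.493×10^8 Pa / (2837 kg/m³ × 9.81 m/s²) = 8959.1 m
Total depth = 5140 m + 8959.1 m = 14099 m

14100 m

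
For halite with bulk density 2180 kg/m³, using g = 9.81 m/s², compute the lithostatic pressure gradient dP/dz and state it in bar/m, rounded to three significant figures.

dP/dz = ρg = 2180 kg/m³ × 9.81 m/s² = 21386 Pa/m
= 21386 Pa/m × (1 bar/m / 1.0000×10^5 Pa/m) = 0.21386 bar/m

0.214 bar/m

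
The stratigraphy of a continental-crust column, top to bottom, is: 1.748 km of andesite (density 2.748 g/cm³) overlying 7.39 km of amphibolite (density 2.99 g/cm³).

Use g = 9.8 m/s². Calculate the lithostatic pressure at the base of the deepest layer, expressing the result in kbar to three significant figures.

2.64 kbar

andesite: 2748 kg/m³ × 9.8 m/s² × 1748 m = 4.707×10^7 Pa = 0.4707 kbar
amphibolite: 2990 kg/m³ × 9.8 m/s² × 7390 m = 2.165×10^8 Pa = 2.165 kbar
Total = 0.4707 + 2.165 = 2.6362 kbar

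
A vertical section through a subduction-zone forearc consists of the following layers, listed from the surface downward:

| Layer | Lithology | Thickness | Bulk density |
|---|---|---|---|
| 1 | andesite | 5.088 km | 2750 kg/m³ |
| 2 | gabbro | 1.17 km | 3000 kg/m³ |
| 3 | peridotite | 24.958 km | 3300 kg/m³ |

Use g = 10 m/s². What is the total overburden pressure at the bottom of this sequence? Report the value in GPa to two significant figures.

andesite: 2750 kg/m³ × 10 m/s² × 5088 m = 1.399×10^8 Pa = 0.1399 GPa
gabbro: 3000 kg/m³ × 10 m/s² × 1170 m = 3.510×10^7 Pa = 0.03510 GPa
peridotite: 3300 kg/m³ × 10 m/s² × 24958 m = 8.236×10^8 Pa = 0.8236 GPa
Total = 0.1399 + 0.03510 + 0.8236 = 0.99863 GPa

1.0 GPa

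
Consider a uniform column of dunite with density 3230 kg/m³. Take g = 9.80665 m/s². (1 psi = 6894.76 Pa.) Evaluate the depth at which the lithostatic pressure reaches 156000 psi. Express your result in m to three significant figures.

34000 m

h = P/(ρg) = 156000 psi / (3230 kg/m³ × 9.80665 m/s²) = 1.076×10^9 Pa / 31675 Pa/m = 33956 m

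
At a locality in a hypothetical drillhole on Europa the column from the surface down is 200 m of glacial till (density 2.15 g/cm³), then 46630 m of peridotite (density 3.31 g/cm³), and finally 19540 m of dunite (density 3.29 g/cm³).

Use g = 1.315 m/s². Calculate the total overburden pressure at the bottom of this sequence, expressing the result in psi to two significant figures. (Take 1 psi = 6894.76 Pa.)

42000 psi

glacial till: 2150 kg/m³ × 1.315 m/s² × 200 m = 5.654×10^5 Pa = 82.01 psi
peridotite: 3310 kg/m³ × 1.315 m/s² × 46630 m = 2.030×10^8 Pa = 29437 psi
dunite: 3290 kg/m³ × 1.315 m/s² × 19540 m = 8.454×10^7 Pa = 12261 psi
Total = 82.01 + 29437 + 12261 = 41781 psi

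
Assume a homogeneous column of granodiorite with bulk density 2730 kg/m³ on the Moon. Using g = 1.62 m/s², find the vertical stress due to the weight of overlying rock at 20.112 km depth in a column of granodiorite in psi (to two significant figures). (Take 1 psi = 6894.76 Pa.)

13000 psi

granodiorite: 2730 kg/m³ × 1.62 m/s² × 20112 m = 8.895×10^7 Pa = 12901 psi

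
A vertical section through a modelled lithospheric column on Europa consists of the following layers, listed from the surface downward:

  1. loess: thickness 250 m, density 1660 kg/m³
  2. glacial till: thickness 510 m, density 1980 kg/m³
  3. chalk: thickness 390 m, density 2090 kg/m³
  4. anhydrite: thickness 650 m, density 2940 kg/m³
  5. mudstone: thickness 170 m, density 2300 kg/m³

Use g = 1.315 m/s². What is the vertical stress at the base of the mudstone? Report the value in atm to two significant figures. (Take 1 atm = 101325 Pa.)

59 atm

loess: 1660 kg/m³ × 1.315 m/s² × 250 m = 5.457×10^5 Pa = 5.386 atm
glacial till: 1980 kg/m³ × 1.315 m/s² × 510 m = 1.328×10^6 Pa = 13.11 atm
chalk: 2090 kg/m³ × 1.315 m/s² × 390 m = 1.072×10^6 Pa = 10.58 atm
anhydrite: 2940 kg/m³ × 1.315 m/s² × 650 m = 2.513×10^6 Pa = 24.80 atm
mudstone: 2300 kg/m³ × 1.315 m/s² × 170 m = 5.142×10^5 Pa = 5.074 atm
Total = 5.386 + 13.11 + 10.58 + 24.80 + 5.074 = 58.945 atm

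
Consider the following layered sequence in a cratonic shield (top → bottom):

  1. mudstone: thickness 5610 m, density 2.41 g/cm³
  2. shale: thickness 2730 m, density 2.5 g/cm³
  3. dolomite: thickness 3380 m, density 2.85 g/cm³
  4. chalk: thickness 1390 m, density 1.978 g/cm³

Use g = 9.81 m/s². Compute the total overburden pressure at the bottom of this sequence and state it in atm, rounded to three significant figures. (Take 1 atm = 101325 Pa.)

mudstone: 2410 kg/m³ × 9.81 m/s² × 5610 m = 1.326×10^8 Pa = 1309 atm
shale: 2500 kg/m³ × 9.81 m/s² × 2730 m = 6.695×10^7 Pa = 660.8 atm
dolomite: 2850 kg/m³ × 9.81 m/s² × 3380 m = 9.450×10^7 Pa = 932.6 atm
chalk: 1978 kg/m³ × 9.81 m/s² × 1390 m = 2.697×10^7 Pa = 266.2 atm
Total = 1309 + 660.8 + 932.6 + 266.2 = 3168.6 atm

3170 atm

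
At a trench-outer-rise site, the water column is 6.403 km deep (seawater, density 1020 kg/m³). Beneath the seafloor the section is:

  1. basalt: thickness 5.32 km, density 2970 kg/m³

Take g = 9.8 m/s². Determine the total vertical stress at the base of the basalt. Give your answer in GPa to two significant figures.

0.22 GPa

seawater: 1020 kg/m³ × 9.8 m/s² × 6403 m = 6.400×10^7 Pa = 0.06400 GPa
basalt: 2970 kg/m³ × 9.8 m/s² × 5320 m = 1.548×10^8 Pa = 0.1548 GPa
Total = 0.06400 + 0.1548 = 0.21885 GPa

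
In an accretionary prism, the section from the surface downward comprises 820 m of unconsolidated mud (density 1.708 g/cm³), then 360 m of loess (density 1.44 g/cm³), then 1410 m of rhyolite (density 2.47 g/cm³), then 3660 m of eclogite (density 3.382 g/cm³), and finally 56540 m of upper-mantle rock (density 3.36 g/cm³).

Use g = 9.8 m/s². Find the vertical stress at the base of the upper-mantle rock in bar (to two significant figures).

20000 bar

unconsolidated mud: 1708 kg/m³ × 9.8 m/s² × 820 m = 1.373×10^7 Pa = 137.3 bar
loess: 1440 kg/m³ × 9.8 m/s² × 360 m = 5.080×10^6 Pa = 50.80 bar
rhyolite: 2470 kg/m³ × 9.8 m/s² × 1410 m = 3.413×10^7 Pa = 341.3 bar
eclogite: 3382 kg/m³ × 9.8 m/s² × 3660 m = 1.213×10^8 Pa = 1213 bar
upper-mantle rock: 3360 kg/m³ × 9.8 m/s² × 56540 m = 1.862×10^9 Pa = 18617 bar
Total = 137.3 + 50.80 + 341.3 + 1213 + 18617 = 20360 bar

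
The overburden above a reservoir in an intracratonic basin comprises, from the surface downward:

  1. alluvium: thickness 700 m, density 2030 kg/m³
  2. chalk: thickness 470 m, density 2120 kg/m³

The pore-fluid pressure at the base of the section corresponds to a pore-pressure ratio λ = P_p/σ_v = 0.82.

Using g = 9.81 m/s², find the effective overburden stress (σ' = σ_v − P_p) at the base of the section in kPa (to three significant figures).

4270 kPa

Overburden (lithostatic) stress σ_v:
alluvium: 2030 kg/m³ × 9.81 m/s² × 700 m = 1.394×10^7 Pa = 13.94 MPa
chalk: 2120 kg/m³ × 9.81 m/s² × 470 m = 9.775×10^6 Pa = 9.775 MPa
Total = 13.94 + 9.775 = 23.715 MPa
Pore pressure P_p = λ·σ_v = 0.82 × 23.71 MPa = 19.45 MPa
Effective stress σ' = σ_v − P_p = 23.71 − 19.45 = 4.2686 MPa = 4268.6 kPa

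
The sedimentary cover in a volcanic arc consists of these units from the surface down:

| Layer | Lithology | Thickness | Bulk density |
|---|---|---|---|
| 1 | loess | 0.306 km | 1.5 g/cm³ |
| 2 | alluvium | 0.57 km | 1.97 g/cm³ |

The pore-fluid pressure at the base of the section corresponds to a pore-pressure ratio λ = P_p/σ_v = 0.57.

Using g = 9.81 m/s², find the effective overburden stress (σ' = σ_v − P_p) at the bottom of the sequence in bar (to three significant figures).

Overburden (lithostatic) stress σ_v:
loess: 1500 kg/m³ × 9.81 m/s² × 306 m = 4.503×10^6 Pa = 4.503 MPa
alluvium: 1970 kg/m³ × 9.81 m/s² × 570 m = 1.102×10^7 Pa = 11.02 MPa
Total = 4.503 + 11.02 = 15.518 MPa
Pore pressure P_p = λ·σ_v = 0.57 × 15.52 MPa = 8.846 MPa
Effective stress σ' = σ_v − P_p = 15.52 − 8.846 = 6.6729 MPa = 66.729 bar

66.7 bar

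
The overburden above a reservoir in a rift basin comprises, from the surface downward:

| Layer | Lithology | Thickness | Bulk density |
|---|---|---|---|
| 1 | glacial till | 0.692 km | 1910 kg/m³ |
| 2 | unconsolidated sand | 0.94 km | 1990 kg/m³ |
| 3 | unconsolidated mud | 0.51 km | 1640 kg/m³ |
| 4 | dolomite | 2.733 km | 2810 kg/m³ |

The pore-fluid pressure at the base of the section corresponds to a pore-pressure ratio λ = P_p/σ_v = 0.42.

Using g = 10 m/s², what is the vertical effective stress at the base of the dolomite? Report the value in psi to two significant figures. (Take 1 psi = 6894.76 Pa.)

Overburden (lithostatic) stress σ_v:
glacial till: 1910 kg/m³ × 10 m/s² × 692 m = 1.322×10^7 Pa = 13.22 MPa
unconsolidated sand: 1990 kg/m³ × 10 m/s² × 940 m = 1.871×10^7 Pa = 18.71 MPa
unconsolidated mud: 1640 kg/m³ × 10 m/s² × 510 m = 8.364×10^6 Pa = 8.364 MPa
dolomite: 2810 kg/m³ × 10 m/s² × 2733 m = 7.680×10^7 Pa = 76.80 MPa
Total = 13.22 + 18.71 + 8.364 + 76.80 = 117.08 MPa
Pore pressure P_p = λ·σ_v = 0.42 × 117.1 MPa = 49.18 MPa
Effective stress σ' = σ_v − P_p = 117.1 − 49.18 = 67.909 MPa = 9849.4 psi

9800 psi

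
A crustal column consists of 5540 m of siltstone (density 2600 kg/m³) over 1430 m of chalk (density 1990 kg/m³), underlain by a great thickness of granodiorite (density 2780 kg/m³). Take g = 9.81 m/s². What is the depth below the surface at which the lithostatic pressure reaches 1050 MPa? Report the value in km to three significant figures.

39.3 km

Pressure at base of upper layers: 2600×9.81×5540 + 1990×9.81×1430 = 1.692×10^8 Pa = 169.2 MPa
Remaining pressure to be supplied by granodiorite: 1.050×10^9 − 1.692×10^8 = 8.808×10^8 Pa
Additional depth in granodiorite = 8.808×10^8 Pa / (2780 kg/m³ × 9.81 m/s²) = 32296 m
Total depth = 6970 m + 32296 m = 39266 m
= 39.266 km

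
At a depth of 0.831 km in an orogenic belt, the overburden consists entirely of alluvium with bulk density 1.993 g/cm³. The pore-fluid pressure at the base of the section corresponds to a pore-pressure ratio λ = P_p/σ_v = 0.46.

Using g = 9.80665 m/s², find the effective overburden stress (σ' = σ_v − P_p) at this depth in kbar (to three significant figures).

Overburden (lithostatic) stress σ_v:
alluvium: 1993 kg/m³ × 9.80665 m/s² × 831 m = 1.624×10^7 Pa = 16.24 MPa
Pore pressure P_p = λ·σ_v = 0.46 × 16.24 MPa = 7.471 MPa
Effective stress σ' = σ_v − P_p = 16.24 − 7.471 = 8.7705 MPa = 0.087705 kbar

0.0877 kbar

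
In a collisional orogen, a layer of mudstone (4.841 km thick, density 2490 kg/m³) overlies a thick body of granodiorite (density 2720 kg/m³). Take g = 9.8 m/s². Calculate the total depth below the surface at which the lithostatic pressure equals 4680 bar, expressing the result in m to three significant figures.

18000 m

Pressure at base of upper layers: 2490×9.8×4841 = 1.181×10^8 Pa = 1181 bar
Remaining pressure to be supplied by granodiorite: 4.680×10^8 − 1.181×10^8 = 3.499×10^8 Pa
Additional depth in granodiorite = 3.499×10^8 Pa / (2720 kg/m³ × 9.8 m/s²) = 13125 m
Total depth = 4841 m + 13125 m = 17966 m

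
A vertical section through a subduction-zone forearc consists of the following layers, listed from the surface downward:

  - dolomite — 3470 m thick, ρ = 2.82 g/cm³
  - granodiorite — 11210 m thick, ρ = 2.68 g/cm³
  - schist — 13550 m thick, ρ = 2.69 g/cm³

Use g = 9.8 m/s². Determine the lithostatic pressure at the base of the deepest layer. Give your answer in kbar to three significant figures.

dolomite: 2820 kg/m³ × 9.8 m/s² × 3470 m = 9.590×10^7 Pa = 0.9590 kbar
granodiorite: 2680 kg/m³ × 9.8 m/s² × 11210 m = 2.944×10^8 Pa = 2.944 kbar
schist: 2690 kg/m³ × 9.8 m/s² × 13550 m = 3.572×10^8 Pa = 3.572 kbar
Total = 0.9590 + 2.944 + 3.572 = 7.4752 kbar

7.48 kbar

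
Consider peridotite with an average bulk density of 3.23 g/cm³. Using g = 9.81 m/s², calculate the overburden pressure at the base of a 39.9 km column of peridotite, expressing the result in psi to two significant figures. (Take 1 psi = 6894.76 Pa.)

peridotite: 3230 kg/m³ × 9.81 m/s² × 39900 m = 1.264×10^9 Pa = 1.834×10^5 psi

180000 psi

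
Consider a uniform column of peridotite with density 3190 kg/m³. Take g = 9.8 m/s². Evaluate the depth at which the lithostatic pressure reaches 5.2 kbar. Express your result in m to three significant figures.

16600 m

h = P/(ρg) = 5.2 kbar / (3190 kg/m³ × 9.8 m/s²) = 5.200×10^8 Pa / 31262 Pa/m = 16634 m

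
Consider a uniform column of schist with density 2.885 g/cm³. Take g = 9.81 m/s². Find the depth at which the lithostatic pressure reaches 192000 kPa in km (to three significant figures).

6.78 km

h = P/(ρg) = 192000 kPa / (2885 kg/m³ × 9.81 m/s²) = 1.920×10^8 Pa / 28302 Pa/m = 6784.0 m
= 6.7840 km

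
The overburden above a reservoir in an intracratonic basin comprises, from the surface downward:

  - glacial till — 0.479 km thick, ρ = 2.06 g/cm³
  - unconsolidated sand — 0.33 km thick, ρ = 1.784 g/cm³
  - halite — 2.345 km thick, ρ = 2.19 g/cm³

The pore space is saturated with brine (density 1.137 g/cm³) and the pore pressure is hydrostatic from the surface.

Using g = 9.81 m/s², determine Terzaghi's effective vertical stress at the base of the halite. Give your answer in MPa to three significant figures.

30.7 MPa

Overburden (lithostatic) stress σ_v:
glacial till: 2060 kg/m³ × 9.81 m/s² × 479 m = 9.680×10^6 Pa = 9.680 MPa
unconsolidated sand: 1784 kg/m³ × 9.81 m/s² × 330 m = 5.775×10^6 Pa = 5.775 MPa
halite: 2190 kg/m³ × 9.81 m/s² × 2345 m = 5.038×10^7 Pa = 50.38 MPa
Total = 9.680 + 5.775 + 50.38 = 65.835 MPa
Pore pressure P_p = 1137 kg/m³ × 9.81 m/s² × 3154 m = 3.518×10^7 Pa = 35.18 MPa
Effective stress σ' = σ_v − P_p = 65.84 − 35.18 = 30.655 MPa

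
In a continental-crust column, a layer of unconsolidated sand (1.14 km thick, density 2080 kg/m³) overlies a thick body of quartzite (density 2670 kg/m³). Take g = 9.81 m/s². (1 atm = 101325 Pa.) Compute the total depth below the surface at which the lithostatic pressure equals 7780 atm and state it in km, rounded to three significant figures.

30.3 km

Pressure at base of upper layers: 2080×9.81×1140 = 2.326×10^7 Pa = 229.6 atm
Remaining pressure to be supplied by quartzite: 7.883×10^8 − 2.326×10^7 = 7.650×10^8 Pa
Additional depth in quartzite = 7.650×10^8 Pa / (2670 kg/m³ × 9.81 m/s²) = 29208 m
Total depth = 1140 m + 29208 m = 30348 m
= 30.348 km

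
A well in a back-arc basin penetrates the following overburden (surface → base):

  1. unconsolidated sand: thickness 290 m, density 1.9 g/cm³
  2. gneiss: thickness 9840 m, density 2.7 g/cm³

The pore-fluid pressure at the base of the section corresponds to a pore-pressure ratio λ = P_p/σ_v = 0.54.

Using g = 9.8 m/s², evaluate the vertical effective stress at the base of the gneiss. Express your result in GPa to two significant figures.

0.12 GPa

Overburden (lithostatic) stress σ_v:
unconsolidated sand: 1900 kg/m³ × 9.8 m/s² × 290 m = 5.400×10^6 Pa = 5.400 MPa
gneiss: 2700 kg/m³ × 9.8 m/s² × 9840 m = 2.604×10^8 Pa = 260.4 MPa
Total = 5.400 + 260.4 = 265.77 MPa
Pore pressure P_p = λ·σ_v = 0.54 × 265.8 MPa = 143.5 MPa
Effective stress σ' = σ_v − P_p = 265.8 − 143.5 = 122.25 MPa = 0.12225 GPa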